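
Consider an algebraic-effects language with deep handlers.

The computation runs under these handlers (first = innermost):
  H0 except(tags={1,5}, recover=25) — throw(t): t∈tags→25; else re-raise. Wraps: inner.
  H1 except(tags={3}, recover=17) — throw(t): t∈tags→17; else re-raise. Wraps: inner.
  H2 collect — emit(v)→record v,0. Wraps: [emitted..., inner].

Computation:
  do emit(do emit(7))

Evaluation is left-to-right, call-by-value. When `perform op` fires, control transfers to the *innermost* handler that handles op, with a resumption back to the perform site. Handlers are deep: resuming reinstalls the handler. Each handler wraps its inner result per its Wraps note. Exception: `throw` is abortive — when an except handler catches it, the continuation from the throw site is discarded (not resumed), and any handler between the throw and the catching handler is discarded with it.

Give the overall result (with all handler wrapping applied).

Working:
emit(7) @ H2 ⇒ out+=7
emit(0) @ H2 ⇒ out+=0
H0 returns 0
H1 returns 0
H2 returns [7, 0, 0]
= [7, 0, 0]

Answer: [7, 0, 0]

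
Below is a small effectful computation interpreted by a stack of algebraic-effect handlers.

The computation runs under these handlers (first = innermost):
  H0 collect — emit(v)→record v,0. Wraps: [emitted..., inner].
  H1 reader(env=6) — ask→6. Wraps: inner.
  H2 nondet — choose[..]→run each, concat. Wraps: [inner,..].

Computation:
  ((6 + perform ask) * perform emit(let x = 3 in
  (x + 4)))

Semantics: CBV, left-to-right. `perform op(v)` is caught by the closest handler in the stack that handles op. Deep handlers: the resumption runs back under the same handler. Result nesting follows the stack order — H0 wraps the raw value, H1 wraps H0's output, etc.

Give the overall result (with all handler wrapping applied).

Answer: [[7, 0]]

Step-by-step:
ask @ H1 ⇒ 6
emit(7) @ H0 ⇒ out+=7
H0 returns [7, 0]
H1 returns [7, 0]
H2 returns [[7, 0]]
= [[7, 0]]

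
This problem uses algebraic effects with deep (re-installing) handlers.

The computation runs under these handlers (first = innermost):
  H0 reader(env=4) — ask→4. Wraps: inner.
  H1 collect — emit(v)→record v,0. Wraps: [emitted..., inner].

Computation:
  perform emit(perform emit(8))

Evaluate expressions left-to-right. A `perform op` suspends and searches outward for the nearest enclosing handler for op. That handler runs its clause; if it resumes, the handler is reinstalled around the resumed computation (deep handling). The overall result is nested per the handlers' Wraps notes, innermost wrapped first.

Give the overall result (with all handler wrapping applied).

Answer: [8, 0, 0]

Step-by-step:
emit(8) @ H1 ⇒ out+=8
emit(0) @ H1 ⇒ out+=0
H0 returns 0
H1 returns [8, 0, 0]
= [8, 0, 0]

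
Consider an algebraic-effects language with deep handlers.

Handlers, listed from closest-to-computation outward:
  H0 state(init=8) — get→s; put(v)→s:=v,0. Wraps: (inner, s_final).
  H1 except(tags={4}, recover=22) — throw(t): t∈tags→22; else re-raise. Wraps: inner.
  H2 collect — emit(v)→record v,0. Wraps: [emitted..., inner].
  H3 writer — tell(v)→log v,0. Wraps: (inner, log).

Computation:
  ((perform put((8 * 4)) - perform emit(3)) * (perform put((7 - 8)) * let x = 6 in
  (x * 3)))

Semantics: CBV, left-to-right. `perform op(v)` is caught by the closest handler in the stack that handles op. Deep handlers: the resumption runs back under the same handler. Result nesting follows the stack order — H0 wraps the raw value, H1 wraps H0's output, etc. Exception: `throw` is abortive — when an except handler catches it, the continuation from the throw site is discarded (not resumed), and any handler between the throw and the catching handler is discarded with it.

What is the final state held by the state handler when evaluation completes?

Answer: -1

Working:
put(32) @ H0 ⇒ s:=32
emit(3) @ H2 ⇒ out+=3
put(-1) @ H0 ⇒ s:=-1
H0 returns (0, -1)
H1 returns (0, -1)
H2 returns [3, (0, -1)]
H3 returns ([3, (0, -1)], ())
= ([3, (0, -1)], ())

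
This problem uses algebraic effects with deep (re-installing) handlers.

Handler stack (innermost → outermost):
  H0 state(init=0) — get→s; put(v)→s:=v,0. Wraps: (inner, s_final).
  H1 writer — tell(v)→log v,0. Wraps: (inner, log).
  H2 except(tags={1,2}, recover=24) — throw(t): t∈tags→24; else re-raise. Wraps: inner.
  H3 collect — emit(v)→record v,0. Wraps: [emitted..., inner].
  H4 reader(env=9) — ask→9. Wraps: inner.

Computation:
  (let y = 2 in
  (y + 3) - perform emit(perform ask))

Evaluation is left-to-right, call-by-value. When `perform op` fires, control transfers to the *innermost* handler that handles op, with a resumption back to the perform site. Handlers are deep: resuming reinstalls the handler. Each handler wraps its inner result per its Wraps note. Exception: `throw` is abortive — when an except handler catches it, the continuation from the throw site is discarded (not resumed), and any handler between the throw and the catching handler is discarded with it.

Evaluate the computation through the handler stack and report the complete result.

Answer: [9, ((5, 0), ())]

Step-by-step:
ask @ H4 ⇒ 9
emit(9) @ H3 ⇒ out+=9
H0 returns (5, 0)
H1 returns ((5, 0), ())
H2 returns ((5, 0), ())
H3 returns [9, ((5, 0), ())]
H4 returns [9, ((5, 0), ())]
= [9, ((5, 0), ())]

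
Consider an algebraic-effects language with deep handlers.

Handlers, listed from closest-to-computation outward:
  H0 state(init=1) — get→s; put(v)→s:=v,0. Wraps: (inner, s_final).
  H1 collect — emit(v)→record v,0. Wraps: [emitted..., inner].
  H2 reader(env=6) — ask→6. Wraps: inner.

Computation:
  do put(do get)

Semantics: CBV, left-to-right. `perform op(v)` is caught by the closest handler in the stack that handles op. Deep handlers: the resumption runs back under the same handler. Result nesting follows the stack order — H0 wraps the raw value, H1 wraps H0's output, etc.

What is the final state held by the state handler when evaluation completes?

Evaluation trace:
get @ H0 ⇒ 1
put(1) @ H0 ⇒ s:=1
H0 returns (0, 1)
H1 returns [(0, 1)]
H2 returns [(0, 1)]
= [(0, 1)]

Answer: 1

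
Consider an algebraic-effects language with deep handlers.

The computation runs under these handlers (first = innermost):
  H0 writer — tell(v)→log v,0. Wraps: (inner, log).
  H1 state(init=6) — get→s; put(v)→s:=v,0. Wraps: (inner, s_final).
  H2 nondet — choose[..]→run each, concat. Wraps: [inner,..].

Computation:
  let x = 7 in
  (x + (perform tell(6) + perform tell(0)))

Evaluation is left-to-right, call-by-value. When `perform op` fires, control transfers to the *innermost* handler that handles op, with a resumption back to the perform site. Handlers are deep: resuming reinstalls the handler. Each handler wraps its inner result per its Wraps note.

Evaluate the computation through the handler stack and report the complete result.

Answer: [((7, (6, 0)), 6)]

Evaluation trace:
tell(6) @ H0 ⇒ log+=6
tell(0) @ H0 ⇒ log+=0
H0 returns (7, (6, 0))
H1 returns ((7, (6, 0)), 6)
H2 returns [((7, (6, 0)), 6)]
= [((7, (6, 0)), 6)]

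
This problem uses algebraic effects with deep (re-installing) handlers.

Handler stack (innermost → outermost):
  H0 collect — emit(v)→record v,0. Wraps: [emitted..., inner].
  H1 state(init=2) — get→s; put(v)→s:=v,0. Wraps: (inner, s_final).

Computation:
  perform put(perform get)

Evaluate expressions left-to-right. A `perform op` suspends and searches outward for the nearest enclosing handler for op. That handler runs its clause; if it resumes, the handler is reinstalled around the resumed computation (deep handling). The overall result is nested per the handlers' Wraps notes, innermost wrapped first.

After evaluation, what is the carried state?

Evaluation trace:
get @ H1 ⇒ 2
put(2) @ H1 ⇒ s:=2
H0 returns [0]
H1 returns ([0], 2)
= ([0], 2)

Answer: 2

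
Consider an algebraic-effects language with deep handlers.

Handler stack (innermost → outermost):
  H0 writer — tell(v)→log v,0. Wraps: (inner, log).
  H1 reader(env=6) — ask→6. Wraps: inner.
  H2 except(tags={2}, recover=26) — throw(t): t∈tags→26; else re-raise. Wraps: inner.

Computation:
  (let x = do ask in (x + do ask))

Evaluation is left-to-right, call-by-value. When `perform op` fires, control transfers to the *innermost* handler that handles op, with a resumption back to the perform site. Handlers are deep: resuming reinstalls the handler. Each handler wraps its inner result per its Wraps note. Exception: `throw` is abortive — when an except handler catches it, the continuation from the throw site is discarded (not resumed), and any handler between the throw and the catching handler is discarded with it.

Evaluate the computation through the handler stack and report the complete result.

Evaluation trace:
ask @ H1 ⇒ 6
ask @ H1 ⇒ 6
H0 returns (12, ())
H1 returns (12, ())
H2 returns (12, ())
= (12, ())

Answer: (12, ())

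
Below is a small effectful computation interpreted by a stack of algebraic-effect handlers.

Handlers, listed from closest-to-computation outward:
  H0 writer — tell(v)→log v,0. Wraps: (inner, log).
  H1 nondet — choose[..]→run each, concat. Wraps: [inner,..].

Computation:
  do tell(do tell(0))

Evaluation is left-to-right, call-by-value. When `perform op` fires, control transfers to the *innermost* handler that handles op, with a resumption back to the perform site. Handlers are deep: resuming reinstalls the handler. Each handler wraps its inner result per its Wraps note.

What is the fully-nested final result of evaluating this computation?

Step-by-step:
tell(0) @ H0 ⇒ log+=0
tell(0) @ H0 ⇒ log+=0
H0 returns (0, (0, 0))
H1 returns [(0, (0, 0))]
= [(0, (0, 0))]

Answer: [(0, (0, 0))]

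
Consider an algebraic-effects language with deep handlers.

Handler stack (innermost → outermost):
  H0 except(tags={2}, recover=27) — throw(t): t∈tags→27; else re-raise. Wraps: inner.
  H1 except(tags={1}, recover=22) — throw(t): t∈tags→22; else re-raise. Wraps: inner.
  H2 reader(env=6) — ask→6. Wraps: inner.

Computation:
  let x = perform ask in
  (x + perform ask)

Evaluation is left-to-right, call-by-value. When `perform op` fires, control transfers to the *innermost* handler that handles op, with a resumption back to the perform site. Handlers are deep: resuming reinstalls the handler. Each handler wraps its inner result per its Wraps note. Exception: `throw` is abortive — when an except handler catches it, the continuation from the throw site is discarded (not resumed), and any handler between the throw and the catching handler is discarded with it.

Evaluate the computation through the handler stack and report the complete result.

Answer: 12

Evaluation trace:
ask @ H2 ⇒ 6
ask @ H2 ⇒ 6
H0 returns 12
H1 returns 12
H2 returns 12
= 12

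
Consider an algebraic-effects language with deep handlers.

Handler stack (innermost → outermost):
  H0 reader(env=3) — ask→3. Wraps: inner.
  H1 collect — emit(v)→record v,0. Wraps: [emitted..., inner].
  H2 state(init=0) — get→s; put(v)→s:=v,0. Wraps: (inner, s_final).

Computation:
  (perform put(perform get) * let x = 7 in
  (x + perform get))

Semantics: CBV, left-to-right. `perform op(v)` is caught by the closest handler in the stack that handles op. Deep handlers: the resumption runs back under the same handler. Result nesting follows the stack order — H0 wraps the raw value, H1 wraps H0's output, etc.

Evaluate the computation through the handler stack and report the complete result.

Step-by-step:
get @ H2 ⇒ 0
put(0) @ H2 ⇒ s:=0
get @ H2 ⇒ 0
H0 returns 0
H1 returns [0]
H2 returns ([0], 0)
= ([0], 0)

Answer: ([0], 0)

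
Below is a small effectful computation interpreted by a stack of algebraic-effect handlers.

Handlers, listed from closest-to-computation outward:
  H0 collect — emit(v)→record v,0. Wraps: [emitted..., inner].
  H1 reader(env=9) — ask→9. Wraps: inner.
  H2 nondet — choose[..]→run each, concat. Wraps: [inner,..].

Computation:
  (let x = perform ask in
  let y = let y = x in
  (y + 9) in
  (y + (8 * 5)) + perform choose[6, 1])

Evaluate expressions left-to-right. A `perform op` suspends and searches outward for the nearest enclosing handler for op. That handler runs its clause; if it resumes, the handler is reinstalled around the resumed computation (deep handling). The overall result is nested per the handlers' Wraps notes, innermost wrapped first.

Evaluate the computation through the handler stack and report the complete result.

Answer: [[64], [59]]

Evaluation trace:
ask @ H1 ⇒ 9
choose[6, 1] @ H2
  branch[0] choose=6:
    H0 returns [64]
    H1 returns [64]
    H2 returns [[64]]
  branch[1] choose=1:
    H0 returns [59]
    H1 returns [59]
    H2 returns [[59]]
= [[64], [59]]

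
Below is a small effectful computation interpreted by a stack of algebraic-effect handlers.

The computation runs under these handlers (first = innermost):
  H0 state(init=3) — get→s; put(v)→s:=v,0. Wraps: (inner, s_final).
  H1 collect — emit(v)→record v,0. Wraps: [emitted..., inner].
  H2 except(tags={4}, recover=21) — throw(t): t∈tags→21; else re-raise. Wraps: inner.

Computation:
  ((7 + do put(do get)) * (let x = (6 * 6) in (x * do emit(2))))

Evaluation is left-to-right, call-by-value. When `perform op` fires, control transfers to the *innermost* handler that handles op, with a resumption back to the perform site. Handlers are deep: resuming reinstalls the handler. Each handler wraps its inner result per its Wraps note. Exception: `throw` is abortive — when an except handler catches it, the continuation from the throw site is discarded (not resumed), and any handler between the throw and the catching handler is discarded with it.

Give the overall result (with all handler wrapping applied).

Step-by-step:
get @ H0 ⇒ 3
put(3) @ H0 ⇒ s:=3
emit(2) @ H1 ⇒ out+=2
H0 returns (0, 3)
H1 returns [2, (0, 3)]
H2 returns [2, (0, 3)]
= [2, (0, 3)]

Answer: [2, (0, 3)]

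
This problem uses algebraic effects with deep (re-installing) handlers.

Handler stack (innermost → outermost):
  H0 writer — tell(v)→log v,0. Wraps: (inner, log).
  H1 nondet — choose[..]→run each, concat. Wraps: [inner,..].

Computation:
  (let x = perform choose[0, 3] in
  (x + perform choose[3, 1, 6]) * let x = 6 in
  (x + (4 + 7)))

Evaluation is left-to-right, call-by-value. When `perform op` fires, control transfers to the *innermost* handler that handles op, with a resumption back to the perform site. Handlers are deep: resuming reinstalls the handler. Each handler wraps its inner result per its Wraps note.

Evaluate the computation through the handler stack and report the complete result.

Answer: [(51, ()), (17, ()), (102, ()), (102, ()), (68, ()), (153, ())]

Working:
choose[0, 3] @ H1
  branch[0] choose=0:
    choose[3, 1, 6] @ H1
      branch[0] choose=3:
        H0 returns (51, ())
        H1 returns [(51, ())]
      branch[1] choose=1:
        H0 returns (17, ())
        H1 returns [(17, ())]
      branch[2] choose=6:
        H0 returns (102, ())
        H1 returns [(102, ())]
  branch[1] choose=3:
    choose[3, 1, 6] @ H1
      branch[0] choose=3:
        H0 returns (102, ())
        H1 returns [(102, ())]
      branch[1] choose=1:
        H0 returns (68, ())
        H1 returns [(68, ())]
      branch[2] choose=6:
        H0 returns (153, ())
        H1 returns [(153, ())]
= [(51, ()), (17, ()), (102, ()), (102, ()), (68, ()), (153, ())]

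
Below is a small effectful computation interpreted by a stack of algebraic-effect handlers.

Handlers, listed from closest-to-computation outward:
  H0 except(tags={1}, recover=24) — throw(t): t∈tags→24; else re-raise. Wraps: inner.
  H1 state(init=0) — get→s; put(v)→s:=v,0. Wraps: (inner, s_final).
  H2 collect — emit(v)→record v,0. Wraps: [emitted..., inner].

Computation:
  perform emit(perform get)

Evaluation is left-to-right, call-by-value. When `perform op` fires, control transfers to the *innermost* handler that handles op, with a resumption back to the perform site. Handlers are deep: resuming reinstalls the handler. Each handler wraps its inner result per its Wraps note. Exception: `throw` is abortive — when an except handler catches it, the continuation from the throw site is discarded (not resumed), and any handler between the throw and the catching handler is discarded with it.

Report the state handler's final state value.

Answer: 0

Evaluation trace:
get @ H1 ⇒ 0
emit(0) @ H2 ⇒ out+=0
H0 returns 0
H1 returns (0, 0)
H2 returns [0, (0, 0)]
= [0, (0, 0)]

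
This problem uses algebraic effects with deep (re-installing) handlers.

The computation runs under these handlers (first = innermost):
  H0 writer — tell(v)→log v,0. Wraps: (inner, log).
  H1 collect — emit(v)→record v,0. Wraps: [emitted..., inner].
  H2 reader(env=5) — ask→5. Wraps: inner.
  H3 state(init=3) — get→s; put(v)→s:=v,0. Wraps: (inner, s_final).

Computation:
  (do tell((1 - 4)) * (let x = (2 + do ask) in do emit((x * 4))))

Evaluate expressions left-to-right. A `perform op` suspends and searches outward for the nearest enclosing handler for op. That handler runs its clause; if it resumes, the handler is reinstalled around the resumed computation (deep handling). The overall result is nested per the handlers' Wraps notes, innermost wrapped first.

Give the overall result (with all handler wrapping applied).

Step-by-step:
tell(-3) @ H0 ⇒ log+=-3
ask @ H2 ⇒ 5
emit(28) @ H1 ⇒ out+=28
H0 returns (0, (-3))
H1 returns [28, (0, (-3))]
H2 returns [28, (0, (-3))]
H3 returns ([28, (0, (-3))], 3)
= ([28, (0, (-3))], 3)

Answer: ([28, (0, (-3))], 3)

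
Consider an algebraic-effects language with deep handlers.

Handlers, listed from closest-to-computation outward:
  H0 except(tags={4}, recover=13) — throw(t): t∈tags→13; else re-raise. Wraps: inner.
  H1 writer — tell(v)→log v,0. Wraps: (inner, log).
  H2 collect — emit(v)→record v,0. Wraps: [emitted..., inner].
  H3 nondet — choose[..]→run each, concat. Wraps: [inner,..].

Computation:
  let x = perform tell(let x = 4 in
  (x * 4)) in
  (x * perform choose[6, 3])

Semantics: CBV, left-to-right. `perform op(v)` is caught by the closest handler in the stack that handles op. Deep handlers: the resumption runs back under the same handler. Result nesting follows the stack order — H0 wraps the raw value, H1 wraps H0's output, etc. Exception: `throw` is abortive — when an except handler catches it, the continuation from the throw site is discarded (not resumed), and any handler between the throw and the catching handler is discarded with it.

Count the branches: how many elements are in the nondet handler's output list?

Evaluation trace:
tell(16) @ H1 ⇒ log+=16
choose[6, 3] @ H3
  branch[0] choose=6:
    H0 returns 0
    H1 returns (0, (16))
    H2 returns [(0, (16))]
    H3 returns [[(0, (16))]]
  branch[1] choose=3:
    H0 returns 0
    H1 returns (0, (16))
    H2 returns [(0, (16))]
    H3 returns [[(0, (16))]]
= [[(0, (16))], [(0, (16))]]

Answer: 2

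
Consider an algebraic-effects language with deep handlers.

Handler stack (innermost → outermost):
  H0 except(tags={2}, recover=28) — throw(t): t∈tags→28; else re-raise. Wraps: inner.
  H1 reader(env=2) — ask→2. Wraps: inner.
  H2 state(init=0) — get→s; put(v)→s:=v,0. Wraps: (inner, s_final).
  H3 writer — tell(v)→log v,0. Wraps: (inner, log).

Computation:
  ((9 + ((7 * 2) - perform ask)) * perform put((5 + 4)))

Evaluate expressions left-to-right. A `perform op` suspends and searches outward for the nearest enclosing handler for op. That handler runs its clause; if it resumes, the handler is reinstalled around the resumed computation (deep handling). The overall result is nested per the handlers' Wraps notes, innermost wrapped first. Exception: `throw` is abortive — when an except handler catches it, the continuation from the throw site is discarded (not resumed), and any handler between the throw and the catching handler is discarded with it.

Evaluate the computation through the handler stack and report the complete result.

Evaluation trace:
ask @ H1 ⇒ 2
put(9) @ H2 ⇒ s:=9
H0 returns 0
H1 returns 0
H2 returns (0, 9)
H3 returns ((0, 9), ())
= ((0, 9), ())

Answer: ((0, 9), ())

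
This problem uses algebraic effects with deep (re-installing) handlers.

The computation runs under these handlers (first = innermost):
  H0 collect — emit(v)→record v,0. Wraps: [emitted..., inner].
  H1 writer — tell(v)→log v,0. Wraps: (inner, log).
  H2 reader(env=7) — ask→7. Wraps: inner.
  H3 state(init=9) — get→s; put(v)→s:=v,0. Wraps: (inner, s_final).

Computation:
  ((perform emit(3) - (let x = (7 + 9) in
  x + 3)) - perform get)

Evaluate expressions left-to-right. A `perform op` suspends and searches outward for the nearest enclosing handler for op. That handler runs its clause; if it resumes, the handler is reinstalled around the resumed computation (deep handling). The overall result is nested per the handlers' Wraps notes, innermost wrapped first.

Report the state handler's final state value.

Answer: 9

Working:
emit(3) @ H0 ⇒ out+=3
get @ H3 ⇒ 9
H0 returns [3, -28]
H1 returns ([3, -28], ())
H2 returns ([3, -28], ())
H3 returns (([3, -28], ()), 9)
= (([3, -28], ()), 9)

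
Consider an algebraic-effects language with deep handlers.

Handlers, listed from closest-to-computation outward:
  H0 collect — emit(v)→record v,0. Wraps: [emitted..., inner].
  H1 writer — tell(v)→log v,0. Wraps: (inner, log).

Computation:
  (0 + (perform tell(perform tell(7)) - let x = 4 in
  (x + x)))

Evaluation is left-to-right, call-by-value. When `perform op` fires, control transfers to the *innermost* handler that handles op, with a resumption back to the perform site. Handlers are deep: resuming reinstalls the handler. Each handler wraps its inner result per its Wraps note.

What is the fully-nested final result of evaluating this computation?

Answer: ([-8], (7, 0))

Working:
tell(7) @ H1 ⇒ log+=7
tell(0) @ H1 ⇒ log+=0
H0 returns [-8]
H1 returns ([-8], (7, 0))
= ([-8], (7, 0))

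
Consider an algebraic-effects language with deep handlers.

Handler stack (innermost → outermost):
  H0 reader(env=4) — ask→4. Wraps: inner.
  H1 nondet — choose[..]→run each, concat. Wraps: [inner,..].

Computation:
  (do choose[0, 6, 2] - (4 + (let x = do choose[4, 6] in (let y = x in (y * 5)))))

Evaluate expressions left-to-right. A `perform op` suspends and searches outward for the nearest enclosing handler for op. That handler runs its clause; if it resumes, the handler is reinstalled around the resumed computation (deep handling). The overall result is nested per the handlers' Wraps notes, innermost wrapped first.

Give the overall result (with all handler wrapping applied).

Answer: [-24, -34, -18, -28, -22, -32]

Evaluation trace:
choose[0, 6, 2] @ H1
  branch[0] choose=0:
    choose[4, 6] @ H1
      branch[0] choose=4:
        H0 returns -24
        H1 returns [-24]
      branch[1] choose=6:
        H0 returns -34
        H1 returns [-34]
  branch[1] choose=6:
    choose[4, 6] @ H1
      branch[0] choose=4:
        H0 returns -18
        H1 returns [-18]
      branch[1] choose=6:
        H0 returns -28
        H1 returns [-28]
  branch[2] choose=2:
    choose[4, 6] @ H1
      branch[0] choose=4:
        H0 returns -22
        H1 returns [-22]
      branch[1] choose=6:
        H0 returns -32
        H1 returns [-32]
= [-24, -34, -18, -28, -22, -32]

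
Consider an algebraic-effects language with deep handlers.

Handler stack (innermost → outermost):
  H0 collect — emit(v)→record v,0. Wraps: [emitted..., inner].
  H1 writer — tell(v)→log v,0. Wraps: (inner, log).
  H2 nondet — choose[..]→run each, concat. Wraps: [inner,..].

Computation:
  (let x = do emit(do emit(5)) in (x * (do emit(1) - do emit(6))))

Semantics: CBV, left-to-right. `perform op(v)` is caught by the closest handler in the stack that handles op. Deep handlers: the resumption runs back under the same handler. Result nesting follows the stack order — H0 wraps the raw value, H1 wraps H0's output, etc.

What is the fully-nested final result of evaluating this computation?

Answer: [([5, 0, 1, 6, 0], ())]

Evaluation trace:
emit(5) @ H0 ⇒ out+=5
emit(0) @ H0 ⇒ out+=0
emit(1) @ H0 ⇒ out+=1
emit(6) @ H0 ⇒ out+=6
H0 returns [5, 0, 1, 6, 0]
H1 returns ([5, 0, 1, 6, 0], ())
H2 returns [([5, 0, 1, 6, 0], ())]
= [([5, 0, 1, 6, 0], ())]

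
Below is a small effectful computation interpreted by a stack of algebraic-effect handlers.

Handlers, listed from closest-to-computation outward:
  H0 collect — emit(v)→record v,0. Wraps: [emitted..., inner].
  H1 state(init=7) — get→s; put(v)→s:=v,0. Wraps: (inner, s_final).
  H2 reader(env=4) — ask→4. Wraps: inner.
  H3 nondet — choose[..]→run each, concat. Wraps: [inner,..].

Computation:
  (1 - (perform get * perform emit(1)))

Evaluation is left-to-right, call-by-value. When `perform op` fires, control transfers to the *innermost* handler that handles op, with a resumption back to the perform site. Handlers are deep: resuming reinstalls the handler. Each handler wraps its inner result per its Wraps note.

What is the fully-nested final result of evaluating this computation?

Answer: [([1, 1], 7)]

Evaluation trace:
get @ H1 ⇒ 7
emit(1) @ H0 ⇒ out+=1
H0 returns [1, 1]
H1 returns ([1, 1], 7)
H2 returns ([1, 1], 7)
H3 returns [([1, 1], 7)]
= [([1, 1], 7)]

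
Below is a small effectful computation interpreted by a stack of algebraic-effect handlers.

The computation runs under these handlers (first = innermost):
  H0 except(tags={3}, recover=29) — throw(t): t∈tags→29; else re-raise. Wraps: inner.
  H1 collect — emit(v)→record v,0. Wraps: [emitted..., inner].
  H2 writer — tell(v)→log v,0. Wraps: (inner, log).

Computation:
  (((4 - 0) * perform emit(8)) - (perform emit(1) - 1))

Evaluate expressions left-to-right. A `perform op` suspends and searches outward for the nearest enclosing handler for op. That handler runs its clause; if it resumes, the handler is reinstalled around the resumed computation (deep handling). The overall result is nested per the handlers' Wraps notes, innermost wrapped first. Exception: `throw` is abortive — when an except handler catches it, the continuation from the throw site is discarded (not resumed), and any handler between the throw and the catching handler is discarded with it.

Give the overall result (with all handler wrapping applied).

Evaluation trace:
emit(8) @ H1 ⇒ out+=8
emit(1) @ H1 ⇒ out+=1
H0 returns 1
H1 returns [8, 1, 1]
H2 returns ([8, 1, 1], ())
= ([8, 1, 1], ())

Answer: ([8, 1, 1], ())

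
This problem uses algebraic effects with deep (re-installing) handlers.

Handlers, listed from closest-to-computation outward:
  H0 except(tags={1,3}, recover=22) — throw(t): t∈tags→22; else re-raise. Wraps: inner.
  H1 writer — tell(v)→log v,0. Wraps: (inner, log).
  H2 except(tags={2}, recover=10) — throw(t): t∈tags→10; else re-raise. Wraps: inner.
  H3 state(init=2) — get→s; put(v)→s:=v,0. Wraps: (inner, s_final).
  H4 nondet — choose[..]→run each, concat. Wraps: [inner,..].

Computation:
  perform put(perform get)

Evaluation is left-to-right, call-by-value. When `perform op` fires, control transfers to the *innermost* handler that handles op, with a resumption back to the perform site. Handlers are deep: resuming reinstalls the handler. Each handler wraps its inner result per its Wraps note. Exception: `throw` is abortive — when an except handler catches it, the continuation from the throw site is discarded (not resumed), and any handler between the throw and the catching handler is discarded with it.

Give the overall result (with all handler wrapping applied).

Evaluation trace:
get @ H3 ⇒ 2
put(2) @ H3 ⇒ s:=2
H0 returns 0
H1 returns (0, ())
H2 returns (0, ())
H3 returns ((0, ()), 2)
H4 returns [((0, ()), 2)]
= [((0, ()), 2)]

Answer: [((0, ()), 2)]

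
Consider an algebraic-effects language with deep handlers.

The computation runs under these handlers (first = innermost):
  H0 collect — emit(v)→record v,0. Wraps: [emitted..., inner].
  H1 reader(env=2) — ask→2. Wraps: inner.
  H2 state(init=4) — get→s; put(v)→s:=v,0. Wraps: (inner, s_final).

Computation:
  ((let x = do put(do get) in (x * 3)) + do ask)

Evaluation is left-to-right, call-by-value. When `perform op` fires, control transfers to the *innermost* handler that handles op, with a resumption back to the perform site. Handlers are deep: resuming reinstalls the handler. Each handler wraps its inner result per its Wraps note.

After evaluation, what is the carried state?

Answer: 4

Evaluation trace:
get @ H2 ⇒ 4
put(4) @ H2 ⇒ s:=4
ask @ H1 ⇒ 2
H0 returns [2]
H1 returns [2]
H2 returns ([2], 4)
= ([2], 4)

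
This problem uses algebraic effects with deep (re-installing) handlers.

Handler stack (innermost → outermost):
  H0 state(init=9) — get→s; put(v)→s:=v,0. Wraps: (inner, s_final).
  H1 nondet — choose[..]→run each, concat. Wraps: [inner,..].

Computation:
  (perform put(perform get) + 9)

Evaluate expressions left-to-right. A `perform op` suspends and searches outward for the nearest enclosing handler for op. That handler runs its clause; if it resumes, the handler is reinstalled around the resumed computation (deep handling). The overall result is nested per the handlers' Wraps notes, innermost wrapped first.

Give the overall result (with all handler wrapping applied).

Answer: [(9, 9)]

Working:
get @ H0 ⇒ 9
put(9) @ H0 ⇒ s:=9
H0 returns (9, 9)
H1 returns [(9, 9)]
= [(9, 9)]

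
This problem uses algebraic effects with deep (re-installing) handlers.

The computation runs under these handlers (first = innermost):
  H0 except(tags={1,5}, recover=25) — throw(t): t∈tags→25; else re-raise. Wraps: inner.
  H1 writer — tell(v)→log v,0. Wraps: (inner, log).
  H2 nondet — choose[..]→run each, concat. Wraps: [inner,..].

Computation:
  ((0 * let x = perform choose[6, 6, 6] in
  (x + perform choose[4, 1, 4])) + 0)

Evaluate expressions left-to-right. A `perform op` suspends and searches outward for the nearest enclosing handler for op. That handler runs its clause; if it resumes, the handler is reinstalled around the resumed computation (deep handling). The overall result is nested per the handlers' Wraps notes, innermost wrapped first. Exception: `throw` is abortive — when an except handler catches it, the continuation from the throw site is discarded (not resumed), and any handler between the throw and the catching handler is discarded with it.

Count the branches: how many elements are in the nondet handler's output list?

Working:
choose[6, 6, 6] @ H2
  branch[0] choose=6:
    choose[4, 1, 4] @ H2
      branch[0] choose=4:
        H0 returns 0
        H1 returns (0, ())
        H2 returns [(0, ())]
      branch[1] choose=1:
        H0 returns 0
        H1 returns (0, ())
        H2 returns [(0, ())]
      branch[2] choose=4:
        H0 returns 0
        H1 returns (0, ())
        H2 returns [(0, ())]
  branch[1] choose=6:
    choose[4, 1, 4] @ H2
      branch[0] choose=4:
        H0 returns 0
        H1 returns (0, ())
        H2 returns [(0, ())]
      branch[1] choose=1:
        H0 returns 0
        H1 returns (0, ())
        H2 returns [(0, ())]
      branch[2] choose=4:
        H0 returns 0
        H1 returns (0, ())
        H2 returns [(0, ())]
  branch[2] choose=6:
    choose[4, 1, 4] @ H2
      branch[0] choose=4:
        H0 returns 0
        H1 returns (0, ())
        H2 returns [(0, ())]
      branch[1] choose=1:
        H0 returns 0
        H1 returns (0, ())
        H2 returns [(0, ())]
      branch[2] choose=4:
        H0 returns 0
        H1 returns (0, ())
        H2 returns [(0, ())]
= [(0, ()), (0, ()), (0, ()), (0, ()), (0, ()), (0, ()), (0, ()), (0, ()), (0, ())]

Answer: 9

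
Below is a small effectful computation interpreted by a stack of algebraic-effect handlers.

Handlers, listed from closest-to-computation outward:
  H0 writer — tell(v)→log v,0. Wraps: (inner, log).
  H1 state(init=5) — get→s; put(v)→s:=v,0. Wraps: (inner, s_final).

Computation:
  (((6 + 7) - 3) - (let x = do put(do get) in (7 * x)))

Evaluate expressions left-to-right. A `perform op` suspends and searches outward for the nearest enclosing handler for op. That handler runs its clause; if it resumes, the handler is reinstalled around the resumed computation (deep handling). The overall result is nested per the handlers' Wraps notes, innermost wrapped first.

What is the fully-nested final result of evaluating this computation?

Evaluation trace:
get @ H1 ⇒ 5
put(5) @ H1 ⇒ s:=5
H0 returns (10, ())
H1 returns ((10, ()), 5)
= ((10, ()), 5)

Answer: ((10, ()), 5)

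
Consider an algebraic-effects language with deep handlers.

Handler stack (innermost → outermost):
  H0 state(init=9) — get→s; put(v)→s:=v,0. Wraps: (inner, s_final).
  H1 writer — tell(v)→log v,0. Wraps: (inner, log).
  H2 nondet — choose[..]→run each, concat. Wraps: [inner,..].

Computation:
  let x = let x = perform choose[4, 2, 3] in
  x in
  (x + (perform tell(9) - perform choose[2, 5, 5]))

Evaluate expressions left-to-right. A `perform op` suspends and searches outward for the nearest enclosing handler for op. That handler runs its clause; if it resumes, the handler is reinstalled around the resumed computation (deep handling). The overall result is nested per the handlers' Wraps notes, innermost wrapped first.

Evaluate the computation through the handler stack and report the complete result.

Step-by-step:
choose[4, 2, 3] @ H2
  branch[0] choose=4:
    tell(9) @ H1 ⇒ log+=9
    choose[2, 5, 5] @ H2
      branch[0] choose=2:
        H0 returns (2, 9)
        H1 returns ((2, 9), (9))
        H2 returns [((2, 9), (9))]
      branch[1] choose=5:
        H0 returns (-1, 9)
        H1 returns ((-1, 9), (9))
        H2 returns [((-1, 9), (9))]
      branch[2] choose=5:
        H0 returns (-1, 9)
        H1 returns ((-1, 9), (9))
        H2 returns [((-1, 9), (9))]
  branch[1] choose=2:
    tell(9) @ H1 ⇒ log+=9
    choose[2, 5, 5] @ H2
      branch[0] choose=2:
        H0 returns (0, 9)
        H1 returns ((0, 9), (9))
        H2 returns [((0, 9), (9))]
      branch[1] choose=5:
        H0 returns (-3, 9)
        H1 returns ((-3, 9), (9))
        H2 returns [((-3, 9), (9))]
      branch[2] choose=5:
        H0 returns (-3, 9)
        H1 returns ((-3, 9), (9))
        H2 returns [((-3, 9), (9))]
  branch[2] choose=3:
    tell(9) @ H1 ⇒ log+=9
    choose[2, 5, 5] @ H2
      branch[0] choose=2:
        H0 returns (1, 9)
        H1 returns ((1, 9), (9))
        H2 returns [((1, 9), (9))]
      branch[1] choose=5:
        H0 returns (-2, 9)
        H1 returns ((-2, 9), (9))
        H2 returns [((-2, 9), (9))]
      branch[2] choose=5:
        H0 returns (-2, 9)
        H1 returns ((-2, 9), (9))
        H2 returns [((-2, 9), (9))]
= [((2, 9), (9)), ((-1, 9), (9)), ((-1, 9), (9)), ((0, 9), (9)), ((-3, 9), (9)), ((-3, 9), (9)), ((1, 9), (9)), ((-2, 9), (9)), ((-2, 9), (9))]

Answer: [((2, 9), (9)), ((-1, 9), (9)), ((-1, 9), (9)), ((0, 9), (9)), ((-3, 9), (9)), ((-3, 9), (9)), ((1, 9), (9)), ((-2, 9), (9)), ((-2, 9), (9))]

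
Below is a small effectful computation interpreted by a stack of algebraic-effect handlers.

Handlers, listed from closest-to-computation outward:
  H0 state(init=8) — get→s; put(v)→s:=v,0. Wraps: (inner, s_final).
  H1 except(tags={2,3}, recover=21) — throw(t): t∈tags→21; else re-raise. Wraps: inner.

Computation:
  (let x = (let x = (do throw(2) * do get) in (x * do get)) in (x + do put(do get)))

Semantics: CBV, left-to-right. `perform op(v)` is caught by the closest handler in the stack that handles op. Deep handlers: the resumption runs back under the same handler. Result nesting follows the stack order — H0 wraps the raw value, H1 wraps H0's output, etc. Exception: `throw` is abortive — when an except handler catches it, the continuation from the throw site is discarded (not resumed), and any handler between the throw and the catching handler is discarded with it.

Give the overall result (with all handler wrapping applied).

Answer: 21

Step-by-step:
throw(2) @ H1 caught ⇒ 21
= 21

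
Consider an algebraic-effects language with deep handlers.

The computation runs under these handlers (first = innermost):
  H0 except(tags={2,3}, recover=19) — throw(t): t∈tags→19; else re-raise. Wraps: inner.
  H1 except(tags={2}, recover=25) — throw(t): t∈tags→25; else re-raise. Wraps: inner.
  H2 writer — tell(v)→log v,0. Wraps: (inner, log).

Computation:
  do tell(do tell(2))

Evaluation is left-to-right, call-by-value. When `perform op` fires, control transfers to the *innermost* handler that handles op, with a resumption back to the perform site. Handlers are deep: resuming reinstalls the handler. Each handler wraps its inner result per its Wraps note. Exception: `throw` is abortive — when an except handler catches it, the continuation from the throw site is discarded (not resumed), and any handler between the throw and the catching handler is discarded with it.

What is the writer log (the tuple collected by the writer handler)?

Answer: (2, 0)

Step-by-step:
tell(2) @ H2 ⇒ log+=2
tell(0) @ H2 ⇒ log+=0
H0 returns 0
H1 returns 0
H2 returns (0, (2, 0))
= (0, (2, 0))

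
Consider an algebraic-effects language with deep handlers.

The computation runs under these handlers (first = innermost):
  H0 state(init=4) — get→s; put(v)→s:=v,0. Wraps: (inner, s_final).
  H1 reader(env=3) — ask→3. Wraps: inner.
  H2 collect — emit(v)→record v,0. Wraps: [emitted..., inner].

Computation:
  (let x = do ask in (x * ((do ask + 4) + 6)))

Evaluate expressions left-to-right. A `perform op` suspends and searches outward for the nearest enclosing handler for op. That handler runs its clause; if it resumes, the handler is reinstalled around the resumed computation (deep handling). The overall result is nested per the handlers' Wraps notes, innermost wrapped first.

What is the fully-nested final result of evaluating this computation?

Answer: [(39, 4)]

Evaluation trace:
ask @ H1 ⇒ 3
ask @ H1 ⇒ 3
H0 returns (39, 4)
H1 returns (39, 4)
H2 returns [(39, 4)]
= [(39, 4)]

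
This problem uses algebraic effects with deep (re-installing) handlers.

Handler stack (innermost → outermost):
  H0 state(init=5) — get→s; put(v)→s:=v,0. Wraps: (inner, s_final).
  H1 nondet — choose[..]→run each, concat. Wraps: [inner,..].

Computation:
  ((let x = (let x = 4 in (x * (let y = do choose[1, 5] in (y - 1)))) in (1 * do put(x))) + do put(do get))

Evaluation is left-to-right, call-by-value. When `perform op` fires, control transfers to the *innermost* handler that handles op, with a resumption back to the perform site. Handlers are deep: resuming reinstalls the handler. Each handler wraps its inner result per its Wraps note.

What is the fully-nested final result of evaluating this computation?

Working:
choose[1, 5] @ H1
  branch[0] choose=1:
    put(0) @ H0 ⇒ s:=0
    get @ H0 ⇒ 0
    put(0) @ H0 ⇒ s:=0
    H0 returns (0, 0)
    H1 returns [(0, 0)]
  branch[1] choose=5:
    put(16) @ H0 ⇒ s:=16
    get @ H0 ⇒ 16
    put(16) @ H0 ⇒ s:=16
    H0 returns (0, 16)
    H1 returns [(0, 16)]
= [(0, 0), (0, 16)]

Answer: [(0, 0), (0, 16)]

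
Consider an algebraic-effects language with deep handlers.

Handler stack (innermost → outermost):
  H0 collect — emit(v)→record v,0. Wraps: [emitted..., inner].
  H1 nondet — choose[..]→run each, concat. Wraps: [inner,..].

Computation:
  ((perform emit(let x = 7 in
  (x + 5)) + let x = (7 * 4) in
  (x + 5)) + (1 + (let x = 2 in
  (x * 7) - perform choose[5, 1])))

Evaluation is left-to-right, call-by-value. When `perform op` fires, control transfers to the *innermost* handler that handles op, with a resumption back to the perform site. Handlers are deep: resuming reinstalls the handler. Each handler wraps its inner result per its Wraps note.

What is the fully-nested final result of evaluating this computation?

Answer: [[12, 43], [12, 47]]

Step-by-step:
emit(12) @ H0 ⇒ out+=12
choose[5, 1] @ H1
  branch[0] choose=5:
    H0 returns [12, 43]
    H1 returns [[12, 43]]
  branch[1] choose=1:
    H0 returns [12, 47]
    H1 returns [[12, 47]]
= [[12, 43], [12, 47]]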